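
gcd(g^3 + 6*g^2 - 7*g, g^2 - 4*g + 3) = g - 1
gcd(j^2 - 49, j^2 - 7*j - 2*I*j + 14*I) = j - 7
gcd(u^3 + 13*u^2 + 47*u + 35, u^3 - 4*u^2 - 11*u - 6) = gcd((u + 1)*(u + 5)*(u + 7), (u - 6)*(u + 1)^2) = u + 1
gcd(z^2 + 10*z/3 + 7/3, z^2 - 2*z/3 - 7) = z + 7/3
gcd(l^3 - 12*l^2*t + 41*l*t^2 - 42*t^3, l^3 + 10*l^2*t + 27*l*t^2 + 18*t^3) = 1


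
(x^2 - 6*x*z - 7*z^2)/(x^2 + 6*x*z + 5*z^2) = (x - 7*z)/(x + 5*z)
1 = 1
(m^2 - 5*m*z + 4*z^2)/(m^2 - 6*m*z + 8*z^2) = (-m + z)/(-m + 2*z)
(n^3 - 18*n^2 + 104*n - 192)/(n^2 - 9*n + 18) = (n^2 - 12*n + 32)/(n - 3)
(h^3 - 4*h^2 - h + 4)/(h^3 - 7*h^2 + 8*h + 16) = (h - 1)/(h - 4)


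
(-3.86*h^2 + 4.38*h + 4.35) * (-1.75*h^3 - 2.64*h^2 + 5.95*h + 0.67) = 6.755*h^5 + 2.5254*h^4 - 42.1427*h^3 + 11.9908*h^2 + 28.8171*h + 2.9145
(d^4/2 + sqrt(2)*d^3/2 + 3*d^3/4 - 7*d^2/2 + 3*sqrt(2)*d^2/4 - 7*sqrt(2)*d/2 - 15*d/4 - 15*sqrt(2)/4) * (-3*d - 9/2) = -3*d^5/2 - 9*d^4/2 - 3*sqrt(2)*d^4/2 - 9*sqrt(2)*d^3/2 + 57*d^3/8 + 57*sqrt(2)*d^2/8 + 27*d^2 + 135*d/8 + 27*sqrt(2)*d + 135*sqrt(2)/8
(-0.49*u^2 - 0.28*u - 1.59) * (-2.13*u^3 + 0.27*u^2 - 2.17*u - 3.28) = 1.0437*u^5 + 0.4641*u^4 + 4.3744*u^3 + 1.7855*u^2 + 4.3687*u + 5.2152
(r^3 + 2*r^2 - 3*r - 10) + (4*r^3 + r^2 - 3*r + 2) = 5*r^3 + 3*r^2 - 6*r - 8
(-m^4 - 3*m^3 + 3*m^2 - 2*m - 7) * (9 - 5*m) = 5*m^5 + 6*m^4 - 42*m^3 + 37*m^2 + 17*m - 63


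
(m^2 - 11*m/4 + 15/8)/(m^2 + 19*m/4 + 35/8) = (8*m^2 - 22*m + 15)/(8*m^2 + 38*m + 35)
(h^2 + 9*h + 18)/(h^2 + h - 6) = (h + 6)/(h - 2)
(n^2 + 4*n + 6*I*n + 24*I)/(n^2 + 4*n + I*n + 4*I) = (n + 6*I)/(n + I)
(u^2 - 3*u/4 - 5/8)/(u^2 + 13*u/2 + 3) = (u - 5/4)/(u + 6)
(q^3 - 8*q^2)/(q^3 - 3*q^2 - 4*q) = q*(8 - q)/(-q^2 + 3*q + 4)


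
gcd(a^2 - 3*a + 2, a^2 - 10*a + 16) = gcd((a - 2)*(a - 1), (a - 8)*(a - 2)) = a - 2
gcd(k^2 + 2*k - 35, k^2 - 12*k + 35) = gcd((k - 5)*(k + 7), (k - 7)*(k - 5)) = k - 5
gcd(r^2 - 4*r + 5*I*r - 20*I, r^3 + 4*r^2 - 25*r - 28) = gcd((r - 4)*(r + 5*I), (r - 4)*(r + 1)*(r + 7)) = r - 4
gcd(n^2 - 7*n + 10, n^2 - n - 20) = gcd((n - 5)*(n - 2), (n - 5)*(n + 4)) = n - 5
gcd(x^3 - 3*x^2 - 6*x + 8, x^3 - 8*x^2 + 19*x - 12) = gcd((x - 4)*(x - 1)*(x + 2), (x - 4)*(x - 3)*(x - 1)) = x^2 - 5*x + 4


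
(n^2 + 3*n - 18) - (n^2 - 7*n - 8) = 10*n - 10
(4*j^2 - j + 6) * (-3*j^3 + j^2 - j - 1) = -12*j^5 + 7*j^4 - 23*j^3 + 3*j^2 - 5*j - 6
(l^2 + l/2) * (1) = l^2 + l/2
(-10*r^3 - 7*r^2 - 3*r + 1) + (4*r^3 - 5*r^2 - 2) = -6*r^3 - 12*r^2 - 3*r - 1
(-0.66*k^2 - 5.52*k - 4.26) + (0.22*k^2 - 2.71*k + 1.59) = -0.44*k^2 - 8.23*k - 2.67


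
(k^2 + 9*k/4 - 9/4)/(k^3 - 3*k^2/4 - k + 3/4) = (k + 3)/(k^2 - 1)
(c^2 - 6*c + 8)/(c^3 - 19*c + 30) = (c - 4)/(c^2 + 2*c - 15)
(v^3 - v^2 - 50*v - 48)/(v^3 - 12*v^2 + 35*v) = (v^3 - v^2 - 50*v - 48)/(v*(v^2 - 12*v + 35))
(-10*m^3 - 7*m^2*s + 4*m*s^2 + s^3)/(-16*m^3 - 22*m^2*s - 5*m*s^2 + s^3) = (-10*m^2 + 3*m*s + s^2)/(-16*m^2 - 6*m*s + s^2)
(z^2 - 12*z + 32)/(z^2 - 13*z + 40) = (z - 4)/(z - 5)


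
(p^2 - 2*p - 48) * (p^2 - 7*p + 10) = p^4 - 9*p^3 - 24*p^2 + 316*p - 480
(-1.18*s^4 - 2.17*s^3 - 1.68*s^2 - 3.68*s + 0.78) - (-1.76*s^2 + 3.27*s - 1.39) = -1.18*s^4 - 2.17*s^3 + 0.0800000000000001*s^2 - 6.95*s + 2.17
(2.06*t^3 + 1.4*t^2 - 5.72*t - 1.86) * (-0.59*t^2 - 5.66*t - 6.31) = -1.2154*t^5 - 12.4856*t^4 - 17.5478*t^3 + 24.6386*t^2 + 46.6208*t + 11.7366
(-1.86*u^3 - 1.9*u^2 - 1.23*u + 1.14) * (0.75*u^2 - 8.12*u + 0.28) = -1.395*u^5 + 13.6782*u^4 + 13.9847*u^3 + 10.3106*u^2 - 9.6012*u + 0.3192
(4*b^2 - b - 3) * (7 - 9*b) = -36*b^3 + 37*b^2 + 20*b - 21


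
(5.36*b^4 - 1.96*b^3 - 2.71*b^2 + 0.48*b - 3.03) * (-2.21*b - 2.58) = -11.8456*b^5 - 9.4972*b^4 + 11.0459*b^3 + 5.931*b^2 + 5.4579*b + 7.8174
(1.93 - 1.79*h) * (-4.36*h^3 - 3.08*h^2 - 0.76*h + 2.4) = 7.8044*h^4 - 2.9016*h^3 - 4.584*h^2 - 5.7628*h + 4.632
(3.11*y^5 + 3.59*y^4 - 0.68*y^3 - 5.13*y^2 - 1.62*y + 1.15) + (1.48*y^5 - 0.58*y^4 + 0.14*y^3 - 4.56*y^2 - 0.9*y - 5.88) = 4.59*y^5 + 3.01*y^4 - 0.54*y^3 - 9.69*y^2 - 2.52*y - 4.73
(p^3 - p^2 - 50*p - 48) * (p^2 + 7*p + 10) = p^5 + 6*p^4 - 47*p^3 - 408*p^2 - 836*p - 480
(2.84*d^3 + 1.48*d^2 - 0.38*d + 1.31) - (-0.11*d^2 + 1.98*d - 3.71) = 2.84*d^3 + 1.59*d^2 - 2.36*d + 5.02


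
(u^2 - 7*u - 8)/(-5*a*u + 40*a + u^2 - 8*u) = (u + 1)/(-5*a + u)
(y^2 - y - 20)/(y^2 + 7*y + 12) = (y - 5)/(y + 3)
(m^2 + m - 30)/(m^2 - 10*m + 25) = (m + 6)/(m - 5)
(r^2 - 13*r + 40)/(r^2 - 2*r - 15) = (r - 8)/(r + 3)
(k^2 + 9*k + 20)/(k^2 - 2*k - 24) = (k + 5)/(k - 6)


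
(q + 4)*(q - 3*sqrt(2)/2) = q^2 - 3*sqrt(2)*q/2 + 4*q - 6*sqrt(2)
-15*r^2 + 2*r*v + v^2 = (-3*r + v)*(5*r + v)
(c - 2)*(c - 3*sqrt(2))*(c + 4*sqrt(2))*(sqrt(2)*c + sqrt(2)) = sqrt(2)*c^4 - sqrt(2)*c^3 + 2*c^3 - 26*sqrt(2)*c^2 - 2*c^2 - 4*c + 24*sqrt(2)*c + 48*sqrt(2)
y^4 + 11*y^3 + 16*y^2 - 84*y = y*(y - 2)*(y + 6)*(y + 7)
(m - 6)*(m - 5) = m^2 - 11*m + 30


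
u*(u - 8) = u^2 - 8*u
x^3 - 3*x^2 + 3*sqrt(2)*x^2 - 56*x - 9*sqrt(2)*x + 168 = (x - 3)*(x - 4*sqrt(2))*(x + 7*sqrt(2))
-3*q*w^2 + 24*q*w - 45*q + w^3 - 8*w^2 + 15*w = (-3*q + w)*(w - 5)*(w - 3)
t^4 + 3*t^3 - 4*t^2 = t^2*(t - 1)*(t + 4)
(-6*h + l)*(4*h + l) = -24*h^2 - 2*h*l + l^2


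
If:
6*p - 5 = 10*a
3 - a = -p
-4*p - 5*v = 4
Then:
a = -23/4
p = -35/4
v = 31/5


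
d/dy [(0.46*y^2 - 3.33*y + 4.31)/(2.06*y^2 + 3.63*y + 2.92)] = (8.5296*y^2 - 15.0708*y - 25.3689)/(4.2436*y^4 + 14.9556*y^3 + 25.2073*y^2 + 21.1992*y + 8.5264)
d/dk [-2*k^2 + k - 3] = 1 - 4*k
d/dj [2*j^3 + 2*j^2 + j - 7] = 6*j^2 + 4*j + 1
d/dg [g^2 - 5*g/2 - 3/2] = 2*g - 5/2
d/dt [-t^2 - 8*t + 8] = -2*t - 8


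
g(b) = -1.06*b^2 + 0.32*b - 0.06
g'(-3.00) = 6.68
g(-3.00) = -10.56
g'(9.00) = -18.76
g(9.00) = -83.04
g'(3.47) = -7.04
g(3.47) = -11.71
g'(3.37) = -6.82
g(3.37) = -11.02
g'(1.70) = -3.28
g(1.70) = -2.58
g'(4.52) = -9.26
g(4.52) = -20.27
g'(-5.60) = 12.19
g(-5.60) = -35.09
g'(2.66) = -5.32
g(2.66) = -6.71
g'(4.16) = -8.50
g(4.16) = -17.07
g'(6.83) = -14.16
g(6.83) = -47.32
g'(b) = 0.32 - 2.12*b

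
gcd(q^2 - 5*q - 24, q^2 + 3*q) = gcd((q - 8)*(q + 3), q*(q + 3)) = q + 3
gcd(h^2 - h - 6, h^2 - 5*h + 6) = h - 3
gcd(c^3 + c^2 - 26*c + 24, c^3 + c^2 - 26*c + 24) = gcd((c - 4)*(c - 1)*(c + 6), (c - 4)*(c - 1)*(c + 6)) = c^3 + c^2 - 26*c + 24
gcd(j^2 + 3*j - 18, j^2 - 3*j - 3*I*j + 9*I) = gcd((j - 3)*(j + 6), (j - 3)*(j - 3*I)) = j - 3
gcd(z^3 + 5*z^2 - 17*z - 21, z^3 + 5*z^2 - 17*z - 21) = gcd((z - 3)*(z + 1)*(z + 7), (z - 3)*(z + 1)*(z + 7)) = z^3 + 5*z^2 - 17*z - 21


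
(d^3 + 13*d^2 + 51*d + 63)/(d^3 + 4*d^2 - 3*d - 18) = (d + 7)/(d - 2)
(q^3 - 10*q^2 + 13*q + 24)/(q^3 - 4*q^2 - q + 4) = (q^2 - 11*q + 24)/(q^2 - 5*q + 4)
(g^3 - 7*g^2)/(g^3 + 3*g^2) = (g - 7)/(g + 3)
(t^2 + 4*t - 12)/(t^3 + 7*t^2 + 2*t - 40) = (t + 6)/(t^2 + 9*t + 20)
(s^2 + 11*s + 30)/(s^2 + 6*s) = (s + 5)/s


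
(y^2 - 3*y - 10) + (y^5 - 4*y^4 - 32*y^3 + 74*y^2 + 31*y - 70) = y^5 - 4*y^4 - 32*y^3 + 75*y^2 + 28*y - 80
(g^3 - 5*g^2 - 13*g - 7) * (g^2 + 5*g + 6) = g^5 - 32*g^3 - 102*g^2 - 113*g - 42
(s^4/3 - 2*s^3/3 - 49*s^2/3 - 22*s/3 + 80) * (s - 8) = s^5/3 - 10*s^4/3 - 11*s^3 + 370*s^2/3 + 416*s/3 - 640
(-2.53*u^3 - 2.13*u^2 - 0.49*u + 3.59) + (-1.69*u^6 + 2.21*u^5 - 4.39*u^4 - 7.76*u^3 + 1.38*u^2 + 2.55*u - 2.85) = -1.69*u^6 + 2.21*u^5 - 4.39*u^4 - 10.29*u^3 - 0.75*u^2 + 2.06*u + 0.74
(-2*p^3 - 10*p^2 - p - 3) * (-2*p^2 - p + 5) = 4*p^5 + 22*p^4 + 2*p^3 - 43*p^2 - 2*p - 15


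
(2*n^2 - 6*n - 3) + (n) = 2*n^2 - 5*n - 3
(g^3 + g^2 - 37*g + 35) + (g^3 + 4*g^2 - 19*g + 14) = 2*g^3 + 5*g^2 - 56*g + 49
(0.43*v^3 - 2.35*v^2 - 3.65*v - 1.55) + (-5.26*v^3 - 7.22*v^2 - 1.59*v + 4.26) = -4.83*v^3 - 9.57*v^2 - 5.24*v + 2.71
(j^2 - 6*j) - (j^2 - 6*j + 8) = -8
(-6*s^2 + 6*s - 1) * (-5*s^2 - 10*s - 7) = 30*s^4 + 30*s^3 - 13*s^2 - 32*s + 7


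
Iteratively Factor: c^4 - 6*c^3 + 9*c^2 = (c)*(c^3 - 6*c^2 + 9*c) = c*(c - 3)*(c^2 - 3*c) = c^2*(c - 3)*(c - 3)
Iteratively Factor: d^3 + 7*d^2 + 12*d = (d + 4)*(d^2 + 3*d) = d*(d + 4)*(d + 3)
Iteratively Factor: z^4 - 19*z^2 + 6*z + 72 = (z + 2)*(z^3 - 2*z^2 - 15*z + 36) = (z + 2)*(z + 4)*(z^2 - 6*z + 9) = (z - 3)*(z + 2)*(z + 4)*(z - 3)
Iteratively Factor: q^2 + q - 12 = (q + 4)*(q - 3)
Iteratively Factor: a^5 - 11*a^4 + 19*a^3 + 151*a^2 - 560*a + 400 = (a - 5)*(a^4 - 6*a^3 - 11*a^2 + 96*a - 80) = (a - 5)*(a + 4)*(a^3 - 10*a^2 + 29*a - 20) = (a - 5)*(a - 1)*(a + 4)*(a^2 - 9*a + 20) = (a - 5)*(a - 4)*(a - 1)*(a + 4)*(a - 5)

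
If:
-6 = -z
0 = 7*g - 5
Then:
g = 5/7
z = 6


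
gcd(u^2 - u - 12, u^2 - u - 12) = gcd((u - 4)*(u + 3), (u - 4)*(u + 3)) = u^2 - u - 12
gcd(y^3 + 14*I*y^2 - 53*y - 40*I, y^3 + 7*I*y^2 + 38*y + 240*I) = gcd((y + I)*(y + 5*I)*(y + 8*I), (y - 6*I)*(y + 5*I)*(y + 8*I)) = y^2 + 13*I*y - 40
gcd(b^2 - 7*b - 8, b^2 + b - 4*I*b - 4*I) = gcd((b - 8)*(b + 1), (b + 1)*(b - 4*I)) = b + 1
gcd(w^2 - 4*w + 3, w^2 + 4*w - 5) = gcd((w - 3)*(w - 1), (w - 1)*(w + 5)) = w - 1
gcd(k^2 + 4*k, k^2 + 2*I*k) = k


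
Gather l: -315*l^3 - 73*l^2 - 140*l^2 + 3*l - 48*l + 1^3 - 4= -315*l^3 - 213*l^2 - 45*l - 3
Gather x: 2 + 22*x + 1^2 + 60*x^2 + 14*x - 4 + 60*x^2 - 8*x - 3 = 120*x^2 + 28*x - 4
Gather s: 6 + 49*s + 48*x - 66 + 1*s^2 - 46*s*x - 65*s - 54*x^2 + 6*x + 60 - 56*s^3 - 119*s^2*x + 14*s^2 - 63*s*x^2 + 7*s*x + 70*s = -56*s^3 + s^2*(15 - 119*x) + s*(-63*x^2 - 39*x + 54) - 54*x^2 + 54*x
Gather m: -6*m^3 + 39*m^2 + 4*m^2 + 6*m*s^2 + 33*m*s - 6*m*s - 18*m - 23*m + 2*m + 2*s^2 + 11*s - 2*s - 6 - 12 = -6*m^3 + 43*m^2 + m*(6*s^2 + 27*s - 39) + 2*s^2 + 9*s - 18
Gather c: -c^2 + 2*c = -c^2 + 2*c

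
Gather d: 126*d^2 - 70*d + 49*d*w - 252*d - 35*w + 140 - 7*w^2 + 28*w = 126*d^2 + d*(49*w - 322) - 7*w^2 - 7*w + 140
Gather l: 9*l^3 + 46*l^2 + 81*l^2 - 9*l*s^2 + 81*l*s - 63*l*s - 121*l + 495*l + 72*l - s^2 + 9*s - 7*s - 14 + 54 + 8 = 9*l^3 + 127*l^2 + l*(-9*s^2 + 18*s + 446) - s^2 + 2*s + 48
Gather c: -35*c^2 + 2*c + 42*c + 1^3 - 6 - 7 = -35*c^2 + 44*c - 12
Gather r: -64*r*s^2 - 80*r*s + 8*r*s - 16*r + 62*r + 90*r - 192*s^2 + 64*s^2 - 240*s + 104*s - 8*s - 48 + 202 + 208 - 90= r*(-64*s^2 - 72*s + 136) - 128*s^2 - 144*s + 272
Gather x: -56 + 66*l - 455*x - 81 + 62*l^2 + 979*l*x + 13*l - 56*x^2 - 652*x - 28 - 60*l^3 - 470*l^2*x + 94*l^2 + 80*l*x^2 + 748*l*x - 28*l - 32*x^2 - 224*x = -60*l^3 + 156*l^2 + 51*l + x^2*(80*l - 88) + x*(-470*l^2 + 1727*l - 1331) - 165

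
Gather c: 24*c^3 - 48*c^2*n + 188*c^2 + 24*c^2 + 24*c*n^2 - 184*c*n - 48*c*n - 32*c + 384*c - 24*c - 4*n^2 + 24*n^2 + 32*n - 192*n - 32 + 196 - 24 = 24*c^3 + c^2*(212 - 48*n) + c*(24*n^2 - 232*n + 328) + 20*n^2 - 160*n + 140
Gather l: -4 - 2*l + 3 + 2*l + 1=0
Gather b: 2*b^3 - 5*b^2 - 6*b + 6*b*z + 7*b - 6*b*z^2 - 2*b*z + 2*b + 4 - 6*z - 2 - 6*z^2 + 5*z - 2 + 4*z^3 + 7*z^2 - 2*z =2*b^3 - 5*b^2 + b*(-6*z^2 + 4*z + 3) + 4*z^3 + z^2 - 3*z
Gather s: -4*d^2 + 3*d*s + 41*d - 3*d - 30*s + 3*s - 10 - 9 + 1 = -4*d^2 + 38*d + s*(3*d - 27) - 18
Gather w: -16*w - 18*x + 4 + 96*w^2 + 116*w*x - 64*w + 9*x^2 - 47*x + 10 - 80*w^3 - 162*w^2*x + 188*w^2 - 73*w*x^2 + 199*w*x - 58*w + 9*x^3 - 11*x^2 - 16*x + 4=-80*w^3 + w^2*(284 - 162*x) + w*(-73*x^2 + 315*x - 138) + 9*x^3 - 2*x^2 - 81*x + 18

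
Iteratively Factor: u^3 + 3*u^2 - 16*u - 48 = (u + 3)*(u^2 - 16) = (u - 4)*(u + 3)*(u + 4)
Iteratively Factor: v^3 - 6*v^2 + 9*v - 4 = (v - 4)*(v^2 - 2*v + 1) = (v - 4)*(v - 1)*(v - 1)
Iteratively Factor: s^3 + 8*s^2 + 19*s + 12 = (s + 4)*(s^2 + 4*s + 3) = (s + 1)*(s + 4)*(s + 3)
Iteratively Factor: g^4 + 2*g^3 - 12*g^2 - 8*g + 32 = (g + 2)*(g^3 - 12*g + 16) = (g - 2)*(g + 2)*(g^2 + 2*g - 8) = (g - 2)^2*(g + 2)*(g + 4)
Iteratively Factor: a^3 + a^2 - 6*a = (a)*(a^2 + a - 6) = a*(a - 2)*(a + 3)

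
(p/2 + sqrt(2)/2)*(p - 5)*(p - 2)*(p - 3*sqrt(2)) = p^4/2 - 7*p^3/2 - sqrt(2)*p^3 + 2*p^2 + 7*sqrt(2)*p^2 - 10*sqrt(2)*p + 21*p - 30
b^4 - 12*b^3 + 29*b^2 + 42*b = b*(b - 7)*(b - 6)*(b + 1)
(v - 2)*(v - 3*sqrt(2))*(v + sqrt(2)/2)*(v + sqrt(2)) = v^4 - 3*sqrt(2)*v^3/2 - 2*v^3 - 8*v^2 + 3*sqrt(2)*v^2 - 3*sqrt(2)*v + 16*v + 6*sqrt(2)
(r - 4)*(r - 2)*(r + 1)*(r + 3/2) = r^4 - 7*r^3/2 - 11*r^2/2 + 11*r + 12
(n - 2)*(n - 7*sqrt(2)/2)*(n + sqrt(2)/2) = n^3 - 3*sqrt(2)*n^2 - 2*n^2 - 7*n/2 + 6*sqrt(2)*n + 7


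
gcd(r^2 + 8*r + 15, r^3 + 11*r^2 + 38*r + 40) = r + 5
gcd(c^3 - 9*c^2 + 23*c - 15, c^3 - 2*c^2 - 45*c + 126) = c - 3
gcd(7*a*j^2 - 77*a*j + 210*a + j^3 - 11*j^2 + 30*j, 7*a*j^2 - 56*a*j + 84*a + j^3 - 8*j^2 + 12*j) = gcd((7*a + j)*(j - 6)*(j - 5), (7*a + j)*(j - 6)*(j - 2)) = 7*a*j - 42*a + j^2 - 6*j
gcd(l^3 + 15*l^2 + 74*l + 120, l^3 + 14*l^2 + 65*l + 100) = l^2 + 9*l + 20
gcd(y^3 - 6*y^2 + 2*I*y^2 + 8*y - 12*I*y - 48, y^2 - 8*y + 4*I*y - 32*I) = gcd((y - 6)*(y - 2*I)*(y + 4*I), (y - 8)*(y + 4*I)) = y + 4*I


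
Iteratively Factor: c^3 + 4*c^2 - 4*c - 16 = (c + 2)*(c^2 + 2*c - 8) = (c + 2)*(c + 4)*(c - 2)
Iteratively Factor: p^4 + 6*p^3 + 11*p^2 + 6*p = (p + 1)*(p^3 + 5*p^2 + 6*p) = (p + 1)*(p + 3)*(p^2 + 2*p) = p*(p + 1)*(p + 3)*(p + 2)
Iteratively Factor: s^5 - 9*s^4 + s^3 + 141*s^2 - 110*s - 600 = (s - 5)*(s^4 - 4*s^3 - 19*s^2 + 46*s + 120) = (s - 5)*(s + 2)*(s^3 - 6*s^2 - 7*s + 60) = (s - 5)*(s - 4)*(s + 2)*(s^2 - 2*s - 15) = (s - 5)*(s - 4)*(s + 2)*(s + 3)*(s - 5)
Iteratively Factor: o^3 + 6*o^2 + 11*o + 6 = (o + 1)*(o^2 + 5*o + 6) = (o + 1)*(o + 2)*(o + 3)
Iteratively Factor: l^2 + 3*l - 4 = (l - 1)*(l + 4)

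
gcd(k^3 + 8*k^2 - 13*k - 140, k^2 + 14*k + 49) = k + 7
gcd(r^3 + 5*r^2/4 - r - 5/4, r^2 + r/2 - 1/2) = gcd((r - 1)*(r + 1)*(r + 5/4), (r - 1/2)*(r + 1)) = r + 1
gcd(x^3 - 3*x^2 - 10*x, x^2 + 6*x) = x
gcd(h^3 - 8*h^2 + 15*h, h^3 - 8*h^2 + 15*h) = h^3 - 8*h^2 + 15*h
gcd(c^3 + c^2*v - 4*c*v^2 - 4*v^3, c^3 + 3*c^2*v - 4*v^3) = c + 2*v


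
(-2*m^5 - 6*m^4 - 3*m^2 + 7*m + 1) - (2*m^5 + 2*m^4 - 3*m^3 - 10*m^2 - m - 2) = -4*m^5 - 8*m^4 + 3*m^3 + 7*m^2 + 8*m + 3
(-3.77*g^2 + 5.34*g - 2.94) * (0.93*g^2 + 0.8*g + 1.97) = -3.5061*g^4 + 1.9502*g^3 - 5.8891*g^2 + 8.1678*g - 5.7918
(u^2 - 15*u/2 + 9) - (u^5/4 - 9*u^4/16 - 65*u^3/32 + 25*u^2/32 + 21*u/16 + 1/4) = -u^5/4 + 9*u^4/16 + 65*u^3/32 + 7*u^2/32 - 141*u/16 + 35/4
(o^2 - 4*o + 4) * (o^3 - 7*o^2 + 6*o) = o^5 - 11*o^4 + 38*o^3 - 52*o^2 + 24*o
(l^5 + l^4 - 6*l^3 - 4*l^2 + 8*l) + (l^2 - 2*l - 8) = l^5 + l^4 - 6*l^3 - 3*l^2 + 6*l - 8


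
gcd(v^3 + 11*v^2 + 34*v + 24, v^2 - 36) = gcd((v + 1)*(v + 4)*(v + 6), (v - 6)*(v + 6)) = v + 6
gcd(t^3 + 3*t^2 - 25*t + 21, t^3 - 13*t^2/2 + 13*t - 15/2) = t^2 - 4*t + 3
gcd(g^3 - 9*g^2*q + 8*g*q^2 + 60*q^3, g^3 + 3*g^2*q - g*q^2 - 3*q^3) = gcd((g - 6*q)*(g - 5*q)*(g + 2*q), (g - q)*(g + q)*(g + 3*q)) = 1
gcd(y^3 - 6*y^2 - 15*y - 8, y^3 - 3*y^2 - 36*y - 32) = y^2 - 7*y - 8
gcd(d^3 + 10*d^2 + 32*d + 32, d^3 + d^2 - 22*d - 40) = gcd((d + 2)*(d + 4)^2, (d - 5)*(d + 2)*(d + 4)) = d^2 + 6*d + 8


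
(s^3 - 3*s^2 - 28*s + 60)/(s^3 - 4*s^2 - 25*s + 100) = (s^2 - 8*s + 12)/(s^2 - 9*s + 20)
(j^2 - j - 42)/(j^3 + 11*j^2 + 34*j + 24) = (j - 7)/(j^2 + 5*j + 4)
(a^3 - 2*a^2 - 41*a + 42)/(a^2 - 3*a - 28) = (a^2 + 5*a - 6)/(a + 4)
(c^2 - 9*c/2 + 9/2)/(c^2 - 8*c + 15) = (c - 3/2)/(c - 5)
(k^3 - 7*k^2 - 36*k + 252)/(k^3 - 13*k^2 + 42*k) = (k + 6)/k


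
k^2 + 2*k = k*(k + 2)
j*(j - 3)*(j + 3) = j^3 - 9*j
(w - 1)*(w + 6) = w^2 + 5*w - 6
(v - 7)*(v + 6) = v^2 - v - 42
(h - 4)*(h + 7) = h^2 + 3*h - 28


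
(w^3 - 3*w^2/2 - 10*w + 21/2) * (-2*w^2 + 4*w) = -2*w^5 + 7*w^4 + 14*w^3 - 61*w^2 + 42*w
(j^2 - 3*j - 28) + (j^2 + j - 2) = 2*j^2 - 2*j - 30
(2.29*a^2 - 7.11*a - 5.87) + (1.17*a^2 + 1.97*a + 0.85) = 3.46*a^2 - 5.14*a - 5.02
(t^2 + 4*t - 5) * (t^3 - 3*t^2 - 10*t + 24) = t^5 + t^4 - 27*t^3 - t^2 + 146*t - 120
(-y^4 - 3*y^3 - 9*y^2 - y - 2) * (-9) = 9*y^4 + 27*y^3 + 81*y^2 + 9*y + 18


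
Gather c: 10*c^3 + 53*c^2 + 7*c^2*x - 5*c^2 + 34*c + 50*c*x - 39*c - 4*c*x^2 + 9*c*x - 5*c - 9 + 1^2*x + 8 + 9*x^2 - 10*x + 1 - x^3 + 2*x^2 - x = 10*c^3 + c^2*(7*x + 48) + c*(-4*x^2 + 59*x - 10) - x^3 + 11*x^2 - 10*x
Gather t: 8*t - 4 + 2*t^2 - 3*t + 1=2*t^2 + 5*t - 3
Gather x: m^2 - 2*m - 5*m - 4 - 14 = m^2 - 7*m - 18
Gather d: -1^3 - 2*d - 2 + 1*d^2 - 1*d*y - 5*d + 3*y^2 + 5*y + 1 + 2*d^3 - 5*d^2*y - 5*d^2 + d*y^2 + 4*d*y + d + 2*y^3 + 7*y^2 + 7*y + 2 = 2*d^3 + d^2*(-5*y - 4) + d*(y^2 + 3*y - 6) + 2*y^3 + 10*y^2 + 12*y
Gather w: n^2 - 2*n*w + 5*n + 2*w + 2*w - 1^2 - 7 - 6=n^2 + 5*n + w*(4 - 2*n) - 14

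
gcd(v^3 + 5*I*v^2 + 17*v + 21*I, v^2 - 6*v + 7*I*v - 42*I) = v + 7*I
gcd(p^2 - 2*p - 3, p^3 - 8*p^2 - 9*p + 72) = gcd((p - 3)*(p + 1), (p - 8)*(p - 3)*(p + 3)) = p - 3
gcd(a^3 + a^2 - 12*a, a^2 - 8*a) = a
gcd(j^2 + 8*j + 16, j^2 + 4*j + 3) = 1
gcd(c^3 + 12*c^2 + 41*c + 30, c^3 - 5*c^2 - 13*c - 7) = c + 1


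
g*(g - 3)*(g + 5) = g^3 + 2*g^2 - 15*g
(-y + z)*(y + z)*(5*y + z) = -5*y^3 - y^2*z + 5*y*z^2 + z^3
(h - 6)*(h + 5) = h^2 - h - 30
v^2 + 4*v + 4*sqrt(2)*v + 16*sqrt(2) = (v + 4)*(v + 4*sqrt(2))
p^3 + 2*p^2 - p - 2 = (p - 1)*(p + 1)*(p + 2)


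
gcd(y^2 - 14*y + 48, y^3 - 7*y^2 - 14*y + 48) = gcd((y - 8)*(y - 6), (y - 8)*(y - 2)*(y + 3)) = y - 8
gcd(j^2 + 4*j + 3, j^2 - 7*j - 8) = j + 1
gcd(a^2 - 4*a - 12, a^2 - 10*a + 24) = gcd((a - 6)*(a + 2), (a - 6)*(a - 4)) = a - 6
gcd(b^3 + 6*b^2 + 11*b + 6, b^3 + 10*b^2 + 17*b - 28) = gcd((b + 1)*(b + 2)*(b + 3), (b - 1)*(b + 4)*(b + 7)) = 1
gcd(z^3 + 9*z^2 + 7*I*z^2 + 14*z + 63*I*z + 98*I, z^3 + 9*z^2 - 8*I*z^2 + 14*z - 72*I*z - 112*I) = z^2 + 9*z + 14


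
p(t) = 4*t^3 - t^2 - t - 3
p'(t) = 12*t^2 - 2*t - 1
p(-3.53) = -187.88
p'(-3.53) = 155.59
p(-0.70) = -4.16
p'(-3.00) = 113.00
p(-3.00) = -117.00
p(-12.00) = -7047.00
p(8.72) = 2564.46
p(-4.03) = -277.01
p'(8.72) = 894.02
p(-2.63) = -80.05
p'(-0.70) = 6.28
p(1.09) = -0.10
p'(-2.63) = 87.26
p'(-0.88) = 10.05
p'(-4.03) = 201.95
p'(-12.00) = 1751.00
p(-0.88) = -5.62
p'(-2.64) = 87.92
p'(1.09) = 11.08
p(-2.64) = -80.93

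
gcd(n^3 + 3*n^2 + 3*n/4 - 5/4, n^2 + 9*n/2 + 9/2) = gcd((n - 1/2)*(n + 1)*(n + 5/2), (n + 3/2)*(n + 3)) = 1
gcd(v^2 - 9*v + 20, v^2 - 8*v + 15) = v - 5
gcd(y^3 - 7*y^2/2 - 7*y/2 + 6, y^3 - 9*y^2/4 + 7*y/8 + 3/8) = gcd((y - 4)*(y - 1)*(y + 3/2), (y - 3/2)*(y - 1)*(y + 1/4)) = y - 1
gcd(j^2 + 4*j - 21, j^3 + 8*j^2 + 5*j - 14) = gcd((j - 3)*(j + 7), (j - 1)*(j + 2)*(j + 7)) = j + 7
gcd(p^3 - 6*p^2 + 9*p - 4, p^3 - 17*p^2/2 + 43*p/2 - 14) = p^2 - 5*p + 4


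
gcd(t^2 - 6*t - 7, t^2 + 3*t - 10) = 1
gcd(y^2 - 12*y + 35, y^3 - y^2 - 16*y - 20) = y - 5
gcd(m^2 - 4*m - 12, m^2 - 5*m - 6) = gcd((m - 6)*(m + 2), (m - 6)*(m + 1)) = m - 6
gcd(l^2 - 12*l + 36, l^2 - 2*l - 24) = l - 6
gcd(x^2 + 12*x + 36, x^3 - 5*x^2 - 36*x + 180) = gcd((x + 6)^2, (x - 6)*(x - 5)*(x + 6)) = x + 6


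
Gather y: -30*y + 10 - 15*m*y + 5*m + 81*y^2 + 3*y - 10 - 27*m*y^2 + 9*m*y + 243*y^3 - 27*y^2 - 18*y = 5*m + 243*y^3 + y^2*(54 - 27*m) + y*(-6*m - 45)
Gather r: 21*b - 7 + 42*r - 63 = 21*b + 42*r - 70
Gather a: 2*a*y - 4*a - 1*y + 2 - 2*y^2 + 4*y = a*(2*y - 4) - 2*y^2 + 3*y + 2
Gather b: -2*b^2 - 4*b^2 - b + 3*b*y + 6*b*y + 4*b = -6*b^2 + b*(9*y + 3)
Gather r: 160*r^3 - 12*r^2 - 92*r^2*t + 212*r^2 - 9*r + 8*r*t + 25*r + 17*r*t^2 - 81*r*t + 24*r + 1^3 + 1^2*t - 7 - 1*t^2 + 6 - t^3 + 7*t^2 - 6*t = 160*r^3 + r^2*(200 - 92*t) + r*(17*t^2 - 73*t + 40) - t^3 + 6*t^2 - 5*t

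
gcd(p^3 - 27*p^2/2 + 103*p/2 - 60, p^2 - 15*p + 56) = p - 8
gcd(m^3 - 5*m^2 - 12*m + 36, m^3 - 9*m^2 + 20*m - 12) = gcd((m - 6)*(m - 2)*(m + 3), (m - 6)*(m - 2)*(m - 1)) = m^2 - 8*m + 12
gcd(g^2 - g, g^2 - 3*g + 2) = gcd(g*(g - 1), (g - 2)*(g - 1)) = g - 1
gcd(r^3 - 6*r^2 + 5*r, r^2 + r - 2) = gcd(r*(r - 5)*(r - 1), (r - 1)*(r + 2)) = r - 1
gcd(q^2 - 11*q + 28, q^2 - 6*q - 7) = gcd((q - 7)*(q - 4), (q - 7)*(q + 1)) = q - 7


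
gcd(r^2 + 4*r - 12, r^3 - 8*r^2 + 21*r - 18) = r - 2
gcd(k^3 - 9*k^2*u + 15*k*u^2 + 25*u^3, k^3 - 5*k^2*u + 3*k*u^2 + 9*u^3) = k + u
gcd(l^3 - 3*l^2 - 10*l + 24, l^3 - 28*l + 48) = l^2 - 6*l + 8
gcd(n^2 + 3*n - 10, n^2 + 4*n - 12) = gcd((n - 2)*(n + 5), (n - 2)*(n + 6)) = n - 2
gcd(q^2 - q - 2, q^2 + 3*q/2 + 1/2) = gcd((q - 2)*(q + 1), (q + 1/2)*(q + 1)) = q + 1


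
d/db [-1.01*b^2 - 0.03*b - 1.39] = -2.02*b - 0.03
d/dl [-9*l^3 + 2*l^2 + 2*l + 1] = -27*l^2 + 4*l + 2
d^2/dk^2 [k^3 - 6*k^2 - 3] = 6*k - 12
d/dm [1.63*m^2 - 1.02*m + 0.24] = 3.26*m - 1.02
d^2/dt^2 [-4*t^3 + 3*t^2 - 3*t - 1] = 6 - 24*t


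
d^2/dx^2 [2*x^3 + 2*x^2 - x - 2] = 12*x + 4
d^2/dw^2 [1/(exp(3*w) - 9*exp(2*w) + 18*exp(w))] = 9*((-exp(2*w) + 4*exp(w) - 2)*(exp(2*w) - 9*exp(w) + 18) + 2*(exp(2*w) - 6*exp(w) + 6)^2)*exp(-w)/(exp(2*w) - 9*exp(w) + 18)^3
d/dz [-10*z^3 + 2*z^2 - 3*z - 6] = -30*z^2 + 4*z - 3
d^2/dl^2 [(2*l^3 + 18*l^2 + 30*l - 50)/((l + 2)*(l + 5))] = -36/(l^3 + 6*l^2 + 12*l + 8)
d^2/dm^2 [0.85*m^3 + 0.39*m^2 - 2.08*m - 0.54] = 5.1*m + 0.78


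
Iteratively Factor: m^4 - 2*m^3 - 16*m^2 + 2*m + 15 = (m + 3)*(m^3 - 5*m^2 - m + 5) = (m - 1)*(m + 3)*(m^2 - 4*m - 5) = (m - 5)*(m - 1)*(m + 3)*(m + 1)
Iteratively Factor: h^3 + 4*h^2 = (h)*(h^2 + 4*h) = h^2*(h + 4)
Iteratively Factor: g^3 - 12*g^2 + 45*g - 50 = (g - 2)*(g^2 - 10*g + 25) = (g - 5)*(g - 2)*(g - 5)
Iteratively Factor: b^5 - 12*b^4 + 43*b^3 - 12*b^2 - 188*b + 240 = (b + 2)*(b^4 - 14*b^3 + 71*b^2 - 154*b + 120) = (b - 4)*(b + 2)*(b^3 - 10*b^2 + 31*b - 30) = (b - 4)*(b - 3)*(b + 2)*(b^2 - 7*b + 10) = (b - 4)*(b - 3)*(b - 2)*(b + 2)*(b - 5)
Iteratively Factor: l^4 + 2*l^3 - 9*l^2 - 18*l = (l)*(l^3 + 2*l^2 - 9*l - 18) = l*(l + 2)*(l^2 - 9) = l*(l + 2)*(l + 3)*(l - 3)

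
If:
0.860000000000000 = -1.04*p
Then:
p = -0.83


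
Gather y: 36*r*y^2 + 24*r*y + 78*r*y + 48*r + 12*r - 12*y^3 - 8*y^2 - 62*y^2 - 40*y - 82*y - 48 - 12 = 60*r - 12*y^3 + y^2*(36*r - 70) + y*(102*r - 122) - 60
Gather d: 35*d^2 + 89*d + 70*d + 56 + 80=35*d^2 + 159*d + 136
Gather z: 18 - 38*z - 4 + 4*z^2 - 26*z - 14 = 4*z^2 - 64*z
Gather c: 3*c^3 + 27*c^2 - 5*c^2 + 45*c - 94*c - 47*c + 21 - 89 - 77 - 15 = 3*c^3 + 22*c^2 - 96*c - 160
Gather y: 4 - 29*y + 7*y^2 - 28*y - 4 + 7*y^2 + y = 14*y^2 - 56*y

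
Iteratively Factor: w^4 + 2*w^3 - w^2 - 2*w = (w - 1)*(w^3 + 3*w^2 + 2*w) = (w - 1)*(w + 1)*(w^2 + 2*w) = w*(w - 1)*(w + 1)*(w + 2)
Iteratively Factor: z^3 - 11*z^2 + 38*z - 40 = (z - 2)*(z^2 - 9*z + 20) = (z - 5)*(z - 2)*(z - 4)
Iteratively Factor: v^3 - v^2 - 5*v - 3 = (v + 1)*(v^2 - 2*v - 3) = (v + 1)^2*(v - 3)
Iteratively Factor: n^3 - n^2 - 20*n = (n + 4)*(n^2 - 5*n) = n*(n + 4)*(n - 5)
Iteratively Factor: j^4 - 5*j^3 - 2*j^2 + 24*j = (j + 2)*(j^3 - 7*j^2 + 12*j) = (j - 3)*(j + 2)*(j^2 - 4*j) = j*(j - 3)*(j + 2)*(j - 4)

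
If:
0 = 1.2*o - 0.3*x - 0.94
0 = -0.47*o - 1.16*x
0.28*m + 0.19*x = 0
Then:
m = 0.20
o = 0.71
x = -0.29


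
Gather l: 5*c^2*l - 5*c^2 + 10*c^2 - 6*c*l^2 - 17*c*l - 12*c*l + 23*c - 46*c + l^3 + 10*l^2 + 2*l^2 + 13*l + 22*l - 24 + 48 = 5*c^2 - 23*c + l^3 + l^2*(12 - 6*c) + l*(5*c^2 - 29*c + 35) + 24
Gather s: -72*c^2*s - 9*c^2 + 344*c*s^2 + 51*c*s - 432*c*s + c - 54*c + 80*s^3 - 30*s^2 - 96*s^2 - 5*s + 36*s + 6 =-9*c^2 - 53*c + 80*s^3 + s^2*(344*c - 126) + s*(-72*c^2 - 381*c + 31) + 6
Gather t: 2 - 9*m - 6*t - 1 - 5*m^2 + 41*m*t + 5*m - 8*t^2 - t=-5*m^2 - 4*m - 8*t^2 + t*(41*m - 7) + 1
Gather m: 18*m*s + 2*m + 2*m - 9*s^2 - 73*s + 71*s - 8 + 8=m*(18*s + 4) - 9*s^2 - 2*s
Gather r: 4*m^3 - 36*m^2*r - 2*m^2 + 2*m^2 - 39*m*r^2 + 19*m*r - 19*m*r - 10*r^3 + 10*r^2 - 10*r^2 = 4*m^3 - 36*m^2*r - 39*m*r^2 - 10*r^3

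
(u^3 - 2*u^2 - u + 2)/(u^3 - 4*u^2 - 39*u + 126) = (u^3 - 2*u^2 - u + 2)/(u^3 - 4*u^2 - 39*u + 126)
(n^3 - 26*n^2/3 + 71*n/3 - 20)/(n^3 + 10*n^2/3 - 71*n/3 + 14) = (3*n^2 - 17*n + 20)/(3*n^2 + 19*n - 14)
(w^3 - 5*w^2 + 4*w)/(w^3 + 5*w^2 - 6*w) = (w - 4)/(w + 6)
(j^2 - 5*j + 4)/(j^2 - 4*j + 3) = (j - 4)/(j - 3)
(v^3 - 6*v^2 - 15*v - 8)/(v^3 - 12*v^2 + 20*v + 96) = (v^2 + 2*v + 1)/(v^2 - 4*v - 12)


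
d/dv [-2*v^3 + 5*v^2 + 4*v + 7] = -6*v^2 + 10*v + 4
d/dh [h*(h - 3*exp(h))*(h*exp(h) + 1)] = h*(h + 1)*(h - 3*exp(h))*exp(h) - h*(h*exp(h) + 1)*(3*exp(h) - 1) + (h - 3*exp(h))*(h*exp(h) + 1)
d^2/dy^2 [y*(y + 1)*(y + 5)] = 6*y + 12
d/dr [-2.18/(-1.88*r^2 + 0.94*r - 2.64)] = (2.0492 - 8.1968*r)/(1.88*r^2 - 0.94*r + 2.64)^2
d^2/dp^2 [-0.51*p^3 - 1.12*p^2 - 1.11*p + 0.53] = -3.06*p - 2.24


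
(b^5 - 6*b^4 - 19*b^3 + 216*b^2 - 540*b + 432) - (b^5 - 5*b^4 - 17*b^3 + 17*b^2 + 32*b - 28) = -b^4 - 2*b^3 + 199*b^2 - 572*b + 460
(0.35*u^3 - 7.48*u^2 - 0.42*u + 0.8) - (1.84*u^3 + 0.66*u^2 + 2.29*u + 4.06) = -1.49*u^3 - 8.14*u^2 - 2.71*u - 3.26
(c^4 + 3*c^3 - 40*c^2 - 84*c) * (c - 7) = c^5 - 4*c^4 - 61*c^3 + 196*c^2 + 588*c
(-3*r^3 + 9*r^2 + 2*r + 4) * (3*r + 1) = -9*r^4 + 24*r^3 + 15*r^2 + 14*r + 4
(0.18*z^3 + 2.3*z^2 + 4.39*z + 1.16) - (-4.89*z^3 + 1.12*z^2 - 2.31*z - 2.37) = 5.07*z^3 + 1.18*z^2 + 6.7*z + 3.53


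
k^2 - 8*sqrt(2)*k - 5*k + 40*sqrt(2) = (k - 5)*(k - 8*sqrt(2))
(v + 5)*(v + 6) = v^2 + 11*v + 30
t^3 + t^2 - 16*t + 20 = (t - 2)^2*(t + 5)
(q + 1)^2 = q^2 + 2*q + 1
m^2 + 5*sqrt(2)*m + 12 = (m + 2*sqrt(2))*(m + 3*sqrt(2))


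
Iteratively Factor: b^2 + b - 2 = (b - 1)*(b + 2)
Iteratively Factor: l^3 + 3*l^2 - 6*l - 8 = (l + 1)*(l^2 + 2*l - 8) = (l + 1)*(l + 4)*(l - 2)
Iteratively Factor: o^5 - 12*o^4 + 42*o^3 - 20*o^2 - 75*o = (o + 1)*(o^4 - 13*o^3 + 55*o^2 - 75*o) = (o - 5)*(o + 1)*(o^3 - 8*o^2 + 15*o) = (o - 5)^2*(o + 1)*(o^2 - 3*o) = o*(o - 5)^2*(o + 1)*(o - 3)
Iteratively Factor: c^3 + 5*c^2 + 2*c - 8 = (c - 1)*(c^2 + 6*c + 8) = (c - 1)*(c + 2)*(c + 4)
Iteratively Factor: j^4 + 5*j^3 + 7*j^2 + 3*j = (j + 3)*(j^3 + 2*j^2 + j) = j*(j + 3)*(j^2 + 2*j + 1) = j*(j + 1)*(j + 3)*(j + 1)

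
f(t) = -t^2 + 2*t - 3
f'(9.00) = -16.00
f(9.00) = -66.00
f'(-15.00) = 32.00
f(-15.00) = -258.00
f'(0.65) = 0.70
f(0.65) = -2.12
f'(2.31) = -2.62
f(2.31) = -3.72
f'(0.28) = 1.44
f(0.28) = -2.52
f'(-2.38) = 6.76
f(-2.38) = -13.42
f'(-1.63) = 5.26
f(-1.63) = -8.92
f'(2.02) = -2.04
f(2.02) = -3.04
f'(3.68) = -5.36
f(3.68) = -9.18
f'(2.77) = -3.54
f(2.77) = -5.13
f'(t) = 2 - 2*t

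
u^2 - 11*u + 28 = (u - 7)*(u - 4)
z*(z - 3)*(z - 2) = z^3 - 5*z^2 + 6*z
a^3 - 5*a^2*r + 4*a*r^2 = a*(a - 4*r)*(a - r)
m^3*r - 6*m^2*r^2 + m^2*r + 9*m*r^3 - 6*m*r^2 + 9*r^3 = (m - 3*r)^2*(m*r + r)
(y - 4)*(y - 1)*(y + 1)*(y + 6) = y^4 + 2*y^3 - 25*y^2 - 2*y + 24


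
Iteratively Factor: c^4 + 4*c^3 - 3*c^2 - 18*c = (c - 2)*(c^3 + 6*c^2 + 9*c) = (c - 2)*(c + 3)*(c^2 + 3*c) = (c - 2)*(c + 3)^2*(c)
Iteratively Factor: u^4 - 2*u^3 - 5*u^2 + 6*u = (u - 3)*(u^3 + u^2 - 2*u) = (u - 3)*(u - 1)*(u^2 + 2*u) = u*(u - 3)*(u - 1)*(u + 2)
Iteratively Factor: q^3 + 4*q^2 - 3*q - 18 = (q + 3)*(q^2 + q - 6) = (q + 3)^2*(q - 2)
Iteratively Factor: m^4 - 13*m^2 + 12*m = (m - 1)*(m^3 + m^2 - 12*m) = m*(m - 1)*(m^2 + m - 12) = m*(m - 3)*(m - 1)*(m + 4)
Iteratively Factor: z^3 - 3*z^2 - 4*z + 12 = (z - 3)*(z^2 - 4) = (z - 3)*(z - 2)*(z + 2)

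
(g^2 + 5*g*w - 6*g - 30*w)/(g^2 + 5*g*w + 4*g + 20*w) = (g - 6)/(g + 4)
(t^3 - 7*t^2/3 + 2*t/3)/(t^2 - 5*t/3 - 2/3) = t*(3*t - 1)/(3*t + 1)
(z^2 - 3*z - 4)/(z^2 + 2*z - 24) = (z + 1)/(z + 6)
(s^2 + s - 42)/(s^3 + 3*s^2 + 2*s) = (s^2 + s - 42)/(s*(s^2 + 3*s + 2))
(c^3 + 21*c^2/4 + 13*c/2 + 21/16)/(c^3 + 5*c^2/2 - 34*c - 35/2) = (16*c^3 + 84*c^2 + 104*c + 21)/(8*(2*c^3 + 5*c^2 - 68*c - 35))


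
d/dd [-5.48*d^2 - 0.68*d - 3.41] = -10.96*d - 0.68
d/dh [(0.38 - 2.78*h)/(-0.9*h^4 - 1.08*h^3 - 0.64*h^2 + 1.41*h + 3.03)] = (-7.506*h^4 - 4.6368*h^3 - 0.548*h^2 + 0.4864*h - 8.9592)/(0.81*h^8 + 1.944*h^7 + 2.3184*h^6 - 1.1556*h^5 - 8.09*h^4 - 8.3496*h^3 - 1.8903*h^2 + 8.5446*h + 9.1809)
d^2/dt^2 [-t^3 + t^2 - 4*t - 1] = 2 - 6*t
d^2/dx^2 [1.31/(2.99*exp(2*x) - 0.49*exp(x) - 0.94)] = ((0.6419 - 15.6676*exp(x))*(-2.99*exp(2*x) + 0.49*exp(x) + 0.94) - 1.31*(5.98*exp(x) - 0.49)*(11.96*exp(x) - 0.98)*exp(x))*exp(x)/(-2.99*exp(2*x) + 0.49*exp(x) + 0.94)^3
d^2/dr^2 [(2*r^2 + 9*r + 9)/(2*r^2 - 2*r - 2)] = 11*(r^3 + 3*r^2 + 1)/(r^6 - 3*r^5 + 5*r^3 - 3*r - 1)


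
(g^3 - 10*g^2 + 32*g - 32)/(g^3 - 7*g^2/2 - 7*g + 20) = 2*(g - 4)/(2*g + 5)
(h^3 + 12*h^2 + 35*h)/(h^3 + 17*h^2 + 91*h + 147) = h*(h + 5)/(h^2 + 10*h + 21)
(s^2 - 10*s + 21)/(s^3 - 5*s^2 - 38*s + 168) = (s - 3)/(s^2 + 2*s - 24)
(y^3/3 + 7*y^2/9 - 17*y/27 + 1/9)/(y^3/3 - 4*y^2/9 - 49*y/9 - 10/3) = (9*y^2 - 6*y + 1)/(3*(3*y^2 - 13*y - 10))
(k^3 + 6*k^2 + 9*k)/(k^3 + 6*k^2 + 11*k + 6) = k*(k + 3)/(k^2 + 3*k + 2)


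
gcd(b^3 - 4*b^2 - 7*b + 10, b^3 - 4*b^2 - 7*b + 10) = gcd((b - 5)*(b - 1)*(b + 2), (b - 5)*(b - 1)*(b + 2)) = b^3 - 4*b^2 - 7*b + 10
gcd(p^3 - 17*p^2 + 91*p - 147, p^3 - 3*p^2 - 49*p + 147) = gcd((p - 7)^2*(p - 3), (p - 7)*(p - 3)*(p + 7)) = p^2 - 10*p + 21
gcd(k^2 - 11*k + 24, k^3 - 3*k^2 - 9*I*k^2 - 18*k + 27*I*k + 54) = k - 3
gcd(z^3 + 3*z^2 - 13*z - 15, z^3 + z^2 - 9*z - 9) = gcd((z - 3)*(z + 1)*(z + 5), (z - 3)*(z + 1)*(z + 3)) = z^2 - 2*z - 3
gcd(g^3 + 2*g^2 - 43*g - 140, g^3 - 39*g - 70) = g^2 - 2*g - 35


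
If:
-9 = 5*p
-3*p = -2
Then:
No Solution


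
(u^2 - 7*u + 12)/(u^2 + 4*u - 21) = (u - 4)/(u + 7)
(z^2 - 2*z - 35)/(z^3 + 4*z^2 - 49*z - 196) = (z + 5)/(z^2 + 11*z + 28)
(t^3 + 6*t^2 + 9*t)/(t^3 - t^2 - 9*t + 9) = t*(t + 3)/(t^2 - 4*t + 3)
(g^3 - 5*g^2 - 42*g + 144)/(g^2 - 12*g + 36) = (g^3 - 5*g^2 - 42*g + 144)/(g^2 - 12*g + 36)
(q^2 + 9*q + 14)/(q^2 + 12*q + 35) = (q + 2)/(q + 5)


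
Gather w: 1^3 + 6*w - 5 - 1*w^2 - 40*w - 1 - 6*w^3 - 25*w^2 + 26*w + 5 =-6*w^3 - 26*w^2 - 8*w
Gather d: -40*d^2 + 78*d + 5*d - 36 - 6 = -40*d^2 + 83*d - 42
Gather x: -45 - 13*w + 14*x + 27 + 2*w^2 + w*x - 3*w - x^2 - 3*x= 2*w^2 - 16*w - x^2 + x*(w + 11) - 18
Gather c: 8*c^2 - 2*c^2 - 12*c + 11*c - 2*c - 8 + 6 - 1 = 6*c^2 - 3*c - 3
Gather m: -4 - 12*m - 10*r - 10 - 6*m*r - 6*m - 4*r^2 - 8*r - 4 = m*(-6*r - 18) - 4*r^2 - 18*r - 18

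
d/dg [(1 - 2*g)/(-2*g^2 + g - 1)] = (4*g^2 - 2*g - (2*g - 1)*(4*g - 1) + 2)/(2*g^2 - g + 1)^2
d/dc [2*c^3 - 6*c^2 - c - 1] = 6*c^2 - 12*c - 1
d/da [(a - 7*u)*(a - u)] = 2*a - 8*u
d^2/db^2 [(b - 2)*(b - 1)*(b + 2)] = 6*b - 2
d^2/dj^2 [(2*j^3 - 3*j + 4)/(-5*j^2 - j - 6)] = 14*(19*j^3 - 48*j^2 - 78*j + 14)/(125*j^6 + 75*j^5 + 465*j^4 + 181*j^3 + 558*j^2 + 108*j + 216)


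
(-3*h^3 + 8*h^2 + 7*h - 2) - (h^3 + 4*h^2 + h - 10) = -4*h^3 + 4*h^2 + 6*h + 8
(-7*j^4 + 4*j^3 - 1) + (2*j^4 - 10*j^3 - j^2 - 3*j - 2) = -5*j^4 - 6*j^3 - j^2 - 3*j - 3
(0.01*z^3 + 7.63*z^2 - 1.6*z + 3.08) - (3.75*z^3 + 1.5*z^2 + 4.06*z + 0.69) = -3.74*z^3 + 6.13*z^2 - 5.66*z + 2.39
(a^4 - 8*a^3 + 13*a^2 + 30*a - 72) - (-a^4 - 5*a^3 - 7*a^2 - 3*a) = 2*a^4 - 3*a^3 + 20*a^2 + 33*a - 72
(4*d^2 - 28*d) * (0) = 0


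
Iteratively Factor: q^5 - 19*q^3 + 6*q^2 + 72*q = (q - 3)*(q^4 + 3*q^3 - 10*q^2 - 24*q) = (q - 3)*(q + 4)*(q^3 - q^2 - 6*q) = (q - 3)*(q + 2)*(q + 4)*(q^2 - 3*q) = q*(q - 3)*(q + 2)*(q + 4)*(q - 3)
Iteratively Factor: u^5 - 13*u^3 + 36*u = (u + 3)*(u^4 - 3*u^3 - 4*u^2 + 12*u) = (u - 3)*(u + 3)*(u^3 - 4*u) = u*(u - 3)*(u + 3)*(u^2 - 4) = u*(u - 3)*(u + 2)*(u + 3)*(u - 2)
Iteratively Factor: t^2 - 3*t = (t - 3)*(t)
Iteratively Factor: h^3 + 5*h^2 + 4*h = (h)*(h^2 + 5*h + 4) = h*(h + 1)*(h + 4)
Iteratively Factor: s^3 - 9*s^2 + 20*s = (s)*(s^2 - 9*s + 20) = s*(s - 4)*(s - 5)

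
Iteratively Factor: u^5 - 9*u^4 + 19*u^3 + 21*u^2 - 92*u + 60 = (u - 5)*(u^4 - 4*u^3 - u^2 + 16*u - 12) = (u - 5)*(u + 2)*(u^3 - 6*u^2 + 11*u - 6) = (u - 5)*(u - 2)*(u + 2)*(u^2 - 4*u + 3) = (u - 5)*(u - 2)*(u - 1)*(u + 2)*(u - 3)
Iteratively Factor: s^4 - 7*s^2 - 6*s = (s + 2)*(s^3 - 2*s^2 - 3*s) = (s - 3)*(s + 2)*(s^2 + s) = s*(s - 3)*(s + 2)*(s + 1)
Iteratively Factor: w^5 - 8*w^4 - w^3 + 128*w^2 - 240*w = (w)*(w^4 - 8*w^3 - w^2 + 128*w - 240) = w*(w - 3)*(w^3 - 5*w^2 - 16*w + 80) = w*(w - 3)*(w + 4)*(w^2 - 9*w + 20) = w*(w - 4)*(w - 3)*(w + 4)*(w - 5)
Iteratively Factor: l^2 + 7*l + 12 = (l + 3)*(l + 4)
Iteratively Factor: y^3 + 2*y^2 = (y)*(y^2 + 2*y) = y*(y + 2)*(y)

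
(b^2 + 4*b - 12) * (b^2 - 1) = b^4 + 4*b^3 - 13*b^2 - 4*b + 12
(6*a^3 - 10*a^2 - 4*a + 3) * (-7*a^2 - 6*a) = -42*a^5 + 34*a^4 + 88*a^3 + 3*a^2 - 18*a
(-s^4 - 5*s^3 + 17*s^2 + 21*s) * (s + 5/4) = -s^5 - 25*s^4/4 + 43*s^3/4 + 169*s^2/4 + 105*s/4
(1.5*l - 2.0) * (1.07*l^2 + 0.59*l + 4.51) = 1.605*l^3 - 1.255*l^2 + 5.585*l - 9.02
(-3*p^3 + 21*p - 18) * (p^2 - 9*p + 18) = -3*p^5 + 27*p^4 - 33*p^3 - 207*p^2 + 540*p - 324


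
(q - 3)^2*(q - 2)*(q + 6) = q^4 - 2*q^3 - 27*q^2 + 108*q - 108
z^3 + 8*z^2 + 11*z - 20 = (z - 1)*(z + 4)*(z + 5)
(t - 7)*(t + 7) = t^2 - 49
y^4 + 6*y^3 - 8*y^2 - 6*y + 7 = (y - 1)^2*(y + 1)*(y + 7)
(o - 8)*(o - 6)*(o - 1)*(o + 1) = o^4 - 14*o^3 + 47*o^2 + 14*o - 48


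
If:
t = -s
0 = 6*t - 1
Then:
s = -1/6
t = 1/6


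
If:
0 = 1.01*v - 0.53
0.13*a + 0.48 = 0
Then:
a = -3.69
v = 0.52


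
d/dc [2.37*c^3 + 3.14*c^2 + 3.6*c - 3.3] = 7.11*c^2 + 6.28*c + 3.6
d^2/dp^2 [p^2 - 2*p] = 2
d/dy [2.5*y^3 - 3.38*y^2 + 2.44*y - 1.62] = 7.5*y^2 - 6.76*y + 2.44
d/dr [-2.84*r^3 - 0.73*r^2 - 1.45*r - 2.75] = -8.52*r^2 - 1.46*r - 1.45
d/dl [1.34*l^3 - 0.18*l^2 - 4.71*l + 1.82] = 4.02*l^2 - 0.36*l - 4.71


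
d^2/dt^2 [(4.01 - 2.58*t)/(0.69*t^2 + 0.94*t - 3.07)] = (-(1.38*t + 0.94)*(2.58*t - 4.01)*(2.76*t + 1.88) + (10.6812*t - 0.6834)*(0.69*t^2 + 0.94*t - 3.07))/(0.69*t^2 + 0.94*t - 3.07)^3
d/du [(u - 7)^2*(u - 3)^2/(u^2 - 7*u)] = 2*u - 13 + 63/u^2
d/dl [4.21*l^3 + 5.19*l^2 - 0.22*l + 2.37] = 12.63*l^2 + 10.38*l - 0.22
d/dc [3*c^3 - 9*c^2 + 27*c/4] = 9*c^2 - 18*c + 27/4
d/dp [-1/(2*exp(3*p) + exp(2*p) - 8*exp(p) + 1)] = 2*(3*exp(2*p) + exp(p) - 4)*exp(p)/(2*exp(3*p) + exp(2*p) - 8*exp(p) + 1)^2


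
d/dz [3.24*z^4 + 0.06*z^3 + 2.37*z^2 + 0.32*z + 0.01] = 12.96*z^3 + 0.18*z^2 + 4.74*z + 0.32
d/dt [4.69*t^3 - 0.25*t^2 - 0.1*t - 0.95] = 14.07*t^2 - 0.5*t - 0.1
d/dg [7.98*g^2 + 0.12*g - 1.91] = 15.96*g + 0.12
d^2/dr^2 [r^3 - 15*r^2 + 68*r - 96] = 6*r - 30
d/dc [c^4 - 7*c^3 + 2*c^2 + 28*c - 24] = 4*c^3 - 21*c^2 + 4*c + 28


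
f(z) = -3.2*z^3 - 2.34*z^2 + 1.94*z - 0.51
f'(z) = -9.6*z^2 - 4.68*z + 1.94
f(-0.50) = -1.66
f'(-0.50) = 1.88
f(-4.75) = 280.43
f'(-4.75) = -192.43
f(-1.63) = 3.97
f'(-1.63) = -15.94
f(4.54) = -339.38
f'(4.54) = -217.18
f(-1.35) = 0.48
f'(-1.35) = -9.24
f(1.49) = -13.40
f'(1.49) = -26.35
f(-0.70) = -1.92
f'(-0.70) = 0.51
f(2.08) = -35.40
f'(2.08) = -49.33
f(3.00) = -102.15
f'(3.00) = -98.50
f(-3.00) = 59.01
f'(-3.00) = -70.42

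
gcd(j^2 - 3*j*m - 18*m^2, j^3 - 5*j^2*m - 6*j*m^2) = j - 6*m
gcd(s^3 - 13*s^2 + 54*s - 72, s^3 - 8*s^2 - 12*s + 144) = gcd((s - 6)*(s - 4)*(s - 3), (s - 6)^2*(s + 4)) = s - 6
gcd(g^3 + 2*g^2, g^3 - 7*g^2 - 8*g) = g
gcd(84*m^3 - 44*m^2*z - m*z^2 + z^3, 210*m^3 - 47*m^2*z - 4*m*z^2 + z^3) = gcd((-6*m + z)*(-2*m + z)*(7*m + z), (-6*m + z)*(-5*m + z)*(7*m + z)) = -42*m^2 + m*z + z^2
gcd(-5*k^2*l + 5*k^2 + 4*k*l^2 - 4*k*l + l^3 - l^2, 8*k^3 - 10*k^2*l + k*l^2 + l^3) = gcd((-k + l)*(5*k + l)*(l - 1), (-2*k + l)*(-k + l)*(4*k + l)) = k - l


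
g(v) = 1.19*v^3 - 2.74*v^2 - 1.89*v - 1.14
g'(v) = 3.57*v^2 - 5.48*v - 1.89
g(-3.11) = -57.56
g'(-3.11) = 49.68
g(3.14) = 2.75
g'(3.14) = 16.10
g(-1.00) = -3.18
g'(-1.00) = 7.16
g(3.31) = 5.74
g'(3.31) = 19.08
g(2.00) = -6.36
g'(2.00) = 1.43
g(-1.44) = -7.65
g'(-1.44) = 13.40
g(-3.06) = -55.11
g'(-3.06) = 48.31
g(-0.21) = -0.87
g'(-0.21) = -0.58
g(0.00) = -1.14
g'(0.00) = -1.89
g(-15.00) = -4605.54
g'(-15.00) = 883.56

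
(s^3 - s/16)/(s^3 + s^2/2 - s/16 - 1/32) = 2*s/(2*s + 1)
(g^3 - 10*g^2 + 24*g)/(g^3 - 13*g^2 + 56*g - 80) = g*(g - 6)/(g^2 - 9*g + 20)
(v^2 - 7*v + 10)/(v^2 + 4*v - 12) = (v - 5)/(v + 6)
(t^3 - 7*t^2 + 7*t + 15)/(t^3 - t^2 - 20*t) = (t^2 - 2*t - 3)/(t*(t + 4))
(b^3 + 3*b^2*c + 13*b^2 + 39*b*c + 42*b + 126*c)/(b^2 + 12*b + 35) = (b^2 + 3*b*c + 6*b + 18*c)/(b + 5)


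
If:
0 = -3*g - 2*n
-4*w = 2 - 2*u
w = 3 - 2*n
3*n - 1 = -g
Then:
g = -2/7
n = 3/7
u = 37/7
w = 15/7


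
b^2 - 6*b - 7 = (b - 7)*(b + 1)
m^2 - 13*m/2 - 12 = (m - 8)*(m + 3/2)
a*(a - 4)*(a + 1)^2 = a^4 - 2*a^3 - 7*a^2 - 4*a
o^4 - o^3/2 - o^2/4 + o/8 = o*(o - 1/2)^2*(o + 1/2)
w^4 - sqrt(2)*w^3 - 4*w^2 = w^2*(w - 2*sqrt(2))*(w + sqrt(2))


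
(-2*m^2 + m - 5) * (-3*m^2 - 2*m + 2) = 6*m^4 + m^3 + 9*m^2 + 12*m - 10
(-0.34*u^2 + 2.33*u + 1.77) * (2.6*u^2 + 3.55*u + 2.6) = -0.884*u^4 + 4.851*u^3 + 11.9895*u^2 + 12.3415*u + 4.602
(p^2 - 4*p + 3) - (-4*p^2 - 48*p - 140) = 5*p^2 + 44*p + 143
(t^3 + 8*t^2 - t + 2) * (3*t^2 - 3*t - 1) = 3*t^5 + 21*t^4 - 28*t^3 + t^2 - 5*t - 2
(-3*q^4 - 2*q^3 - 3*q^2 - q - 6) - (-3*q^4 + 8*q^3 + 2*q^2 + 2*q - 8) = -10*q^3 - 5*q^2 - 3*q + 2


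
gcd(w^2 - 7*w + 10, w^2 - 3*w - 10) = w - 5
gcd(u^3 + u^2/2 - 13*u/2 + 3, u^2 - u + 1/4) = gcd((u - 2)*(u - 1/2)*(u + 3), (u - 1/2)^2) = u - 1/2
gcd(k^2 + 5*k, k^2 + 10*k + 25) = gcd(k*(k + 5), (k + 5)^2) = k + 5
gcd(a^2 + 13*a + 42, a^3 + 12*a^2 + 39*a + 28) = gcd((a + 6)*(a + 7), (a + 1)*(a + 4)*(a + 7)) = a + 7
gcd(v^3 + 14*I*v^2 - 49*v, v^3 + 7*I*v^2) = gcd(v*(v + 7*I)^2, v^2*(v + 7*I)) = v^2 + 7*I*v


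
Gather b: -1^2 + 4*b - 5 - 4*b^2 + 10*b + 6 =-4*b^2 + 14*b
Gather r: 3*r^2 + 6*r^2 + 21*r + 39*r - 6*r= 9*r^2 + 54*r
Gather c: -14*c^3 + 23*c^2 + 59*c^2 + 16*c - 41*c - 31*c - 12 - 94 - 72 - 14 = -14*c^3 + 82*c^2 - 56*c - 192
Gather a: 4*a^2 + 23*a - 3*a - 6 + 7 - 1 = 4*a^2 + 20*a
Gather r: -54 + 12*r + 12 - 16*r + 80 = 38 - 4*r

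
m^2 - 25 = (m - 5)*(m + 5)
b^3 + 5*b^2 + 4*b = b*(b + 1)*(b + 4)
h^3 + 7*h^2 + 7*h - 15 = (h - 1)*(h + 3)*(h + 5)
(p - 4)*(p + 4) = p^2 - 16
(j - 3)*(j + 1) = j^2 - 2*j - 3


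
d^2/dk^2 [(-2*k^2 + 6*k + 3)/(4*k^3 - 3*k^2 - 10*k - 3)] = 2*(-32*k^6 + 288*k^5 - 168*k^4 - 102*k^3 + 207*k^2 + 216*k + 75)/(64*k^9 - 144*k^8 - 372*k^7 + 549*k^6 + 1146*k^5 - 261*k^4 - 1432*k^3 - 981*k^2 - 270*k - 27)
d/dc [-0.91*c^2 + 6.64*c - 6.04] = 6.64 - 1.82*c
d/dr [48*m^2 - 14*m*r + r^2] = -14*m + 2*r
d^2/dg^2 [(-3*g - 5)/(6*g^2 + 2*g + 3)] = 4*(9*(3*g + 2)*(6*g^2 + 2*g + 3) - 2*(3*g + 5)*(6*g + 1)^2)/(6*g^2 + 2*g + 3)^3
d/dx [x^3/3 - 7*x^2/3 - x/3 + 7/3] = x^2 - 14*x/3 - 1/3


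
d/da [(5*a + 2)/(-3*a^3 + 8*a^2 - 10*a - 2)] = 2*(15*a^3 - 11*a^2 - 16*a + 5)/(9*a^6 - 48*a^5 + 124*a^4 - 148*a^3 + 68*a^2 + 40*a + 4)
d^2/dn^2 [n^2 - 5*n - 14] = 2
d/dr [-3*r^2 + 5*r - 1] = 5 - 6*r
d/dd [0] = 0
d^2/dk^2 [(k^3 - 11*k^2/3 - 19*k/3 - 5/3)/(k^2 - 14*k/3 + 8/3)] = 26*(-9*k^3 - 27*k^2 + 198*k - 284)/(27*k^6 - 378*k^5 + 1980*k^4 - 4760*k^3 + 5280*k^2 - 2688*k + 512)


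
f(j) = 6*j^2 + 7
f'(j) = 12*j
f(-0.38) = 7.87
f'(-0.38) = -4.56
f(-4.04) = 104.93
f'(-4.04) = -48.48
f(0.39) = 7.91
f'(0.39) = 4.68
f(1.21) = 15.78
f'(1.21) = 14.52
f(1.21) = 15.78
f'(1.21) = 14.52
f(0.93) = 12.19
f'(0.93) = 11.16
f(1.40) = 18.76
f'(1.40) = 16.80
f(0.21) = 7.26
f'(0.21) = 2.52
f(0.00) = 7.00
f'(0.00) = 0.00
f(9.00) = 493.00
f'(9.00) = 108.00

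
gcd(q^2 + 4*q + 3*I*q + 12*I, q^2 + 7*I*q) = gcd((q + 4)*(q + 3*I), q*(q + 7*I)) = 1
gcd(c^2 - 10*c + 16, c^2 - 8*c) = c - 8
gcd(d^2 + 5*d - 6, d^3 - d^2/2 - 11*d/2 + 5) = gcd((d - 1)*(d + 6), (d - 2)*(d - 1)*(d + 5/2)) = d - 1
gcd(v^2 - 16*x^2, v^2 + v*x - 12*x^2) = v + 4*x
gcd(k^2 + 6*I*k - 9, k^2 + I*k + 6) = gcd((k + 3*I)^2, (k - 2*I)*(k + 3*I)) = k + 3*I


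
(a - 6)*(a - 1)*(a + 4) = a^3 - 3*a^2 - 22*a + 24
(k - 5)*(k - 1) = k^2 - 6*k + 5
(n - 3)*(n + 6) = n^2 + 3*n - 18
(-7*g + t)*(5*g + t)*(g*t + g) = -35*g^3*t - 35*g^3 - 2*g^2*t^2 - 2*g^2*t + g*t^3 + g*t^2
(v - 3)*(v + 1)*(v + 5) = v^3 + 3*v^2 - 13*v - 15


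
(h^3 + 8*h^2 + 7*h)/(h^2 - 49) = h*(h + 1)/(h - 7)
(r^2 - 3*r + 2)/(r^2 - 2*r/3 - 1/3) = 3*(r - 2)/(3*r + 1)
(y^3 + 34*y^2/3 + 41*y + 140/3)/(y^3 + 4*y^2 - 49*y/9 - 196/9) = 3*(y + 5)/(3*y - 7)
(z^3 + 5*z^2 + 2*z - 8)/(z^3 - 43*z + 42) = (z^2 + 6*z + 8)/(z^2 + z - 42)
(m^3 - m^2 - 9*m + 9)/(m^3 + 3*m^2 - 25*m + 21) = (m + 3)/(m + 7)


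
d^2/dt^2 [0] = 0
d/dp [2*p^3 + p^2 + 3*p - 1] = 6*p^2 + 2*p + 3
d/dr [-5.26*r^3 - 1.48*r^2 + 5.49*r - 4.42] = -15.78*r^2 - 2.96*r + 5.49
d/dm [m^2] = 2*m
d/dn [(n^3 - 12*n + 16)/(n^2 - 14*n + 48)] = (n^4 - 28*n^3 + 156*n^2 - 32*n - 352)/(n^4 - 28*n^3 + 292*n^2 - 1344*n + 2304)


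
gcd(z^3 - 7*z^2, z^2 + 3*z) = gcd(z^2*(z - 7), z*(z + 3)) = z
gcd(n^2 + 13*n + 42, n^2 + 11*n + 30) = n + 6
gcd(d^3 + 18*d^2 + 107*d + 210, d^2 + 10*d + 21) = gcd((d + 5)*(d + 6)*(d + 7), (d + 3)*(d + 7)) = d + 7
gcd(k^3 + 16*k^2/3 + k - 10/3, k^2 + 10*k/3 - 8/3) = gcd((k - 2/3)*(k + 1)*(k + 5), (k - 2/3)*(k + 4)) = k - 2/3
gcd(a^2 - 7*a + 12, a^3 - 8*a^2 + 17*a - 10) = 1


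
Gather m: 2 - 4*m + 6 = 8 - 4*m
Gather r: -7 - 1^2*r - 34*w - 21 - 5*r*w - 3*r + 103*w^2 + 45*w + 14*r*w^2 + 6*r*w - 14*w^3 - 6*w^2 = r*(14*w^2 + w - 4) - 14*w^3 + 97*w^2 + 11*w - 28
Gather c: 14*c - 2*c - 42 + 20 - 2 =12*c - 24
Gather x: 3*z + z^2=z^2 + 3*z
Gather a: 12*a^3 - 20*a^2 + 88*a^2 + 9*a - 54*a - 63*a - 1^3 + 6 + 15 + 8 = 12*a^3 + 68*a^2 - 108*a + 28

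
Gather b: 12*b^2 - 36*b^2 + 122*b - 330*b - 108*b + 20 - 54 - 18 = -24*b^2 - 316*b - 52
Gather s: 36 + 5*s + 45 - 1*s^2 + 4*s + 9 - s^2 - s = -2*s^2 + 8*s + 90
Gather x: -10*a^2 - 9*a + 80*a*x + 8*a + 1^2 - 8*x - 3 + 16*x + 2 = -10*a^2 - a + x*(80*a + 8)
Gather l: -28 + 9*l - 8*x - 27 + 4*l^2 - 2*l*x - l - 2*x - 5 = 4*l^2 + l*(8 - 2*x) - 10*x - 60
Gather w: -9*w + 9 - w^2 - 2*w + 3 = -w^2 - 11*w + 12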